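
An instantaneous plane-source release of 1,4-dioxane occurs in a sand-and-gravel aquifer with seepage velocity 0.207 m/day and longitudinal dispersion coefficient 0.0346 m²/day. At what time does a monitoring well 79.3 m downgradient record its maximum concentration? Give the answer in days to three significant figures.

382 days

For the 1D instantaneous-source solution, setting ∂C/∂t = 0 at fixed x gives v²t² + 2Dt − x² = 0, so t = (√(D² + v²x²) − D)/v².
√(D² + v²x²) = √(0.0346² + 0.207² × 79.3²) = 16.42; v² = 0.042849.
t = (16.42 − 0.0346)/0.042849 = 382 days (vs. the pure-advection estimate x/v = 383 d).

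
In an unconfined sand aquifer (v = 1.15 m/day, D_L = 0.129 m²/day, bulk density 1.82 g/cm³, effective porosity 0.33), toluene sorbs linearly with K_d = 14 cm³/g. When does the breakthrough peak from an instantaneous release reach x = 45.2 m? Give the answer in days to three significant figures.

3070 days

Retardation factor R = 1 + ρ_b·K_d/n = 1 + 1.82 × 14/0.33 = 78.21.
Sorption retards both mechanisms: v_R = v/R = 0.01470 m/day, D_R = D/R = 0.001649 m²/day.
Peak time from v_R²t² + 2D_R t − x² = 0: t = (√(D_R² + v_R²x²) − D_R)/v_R².
√(D_R² + v_R²x²) = √(0.001649² + 0.01470² × 45.2²) = 0.6644; v_R² = 0.0002161.
t = (0.6644 − 0.001649)/0.0002161 = 3070 days.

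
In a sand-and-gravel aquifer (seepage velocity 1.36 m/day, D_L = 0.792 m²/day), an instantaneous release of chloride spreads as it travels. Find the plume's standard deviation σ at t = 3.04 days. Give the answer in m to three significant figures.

2.19 m

Dispersive spreading gives a Gaussian with σ² = 2Dt; advection only shifts the center.
σ = √(2 × 0.792 × 3.04) = 2.19 m.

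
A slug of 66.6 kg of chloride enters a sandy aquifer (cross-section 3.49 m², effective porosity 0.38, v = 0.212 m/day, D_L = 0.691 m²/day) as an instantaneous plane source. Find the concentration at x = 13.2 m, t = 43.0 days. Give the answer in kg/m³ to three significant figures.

2.26 kg/m³

For an instantaneous plane source, C(x,t) = M/(n_e·A·√(4πDt)) · exp(−(x−vt)²/(4Dt)), with n_e·A the pore (flow) area.
Plume center vt = 0.212 × 43.0 = 9.116 m, so the well at 13.2 m is 4.084 m downgradient of the peak.
√(4πDt) = 19.32 m, giving peak height M/(n_e·A·√(4πDt)) = 66.6/(0.38 × 3.49 × 19.32) = 2.599 kg/m³.
(x−vt)²/(4Dt) = (4.084)²/(4 × 0.691 × 43.0) = 0.1403; exp(−0.1403) = 0.8691.
C = 2.599 × 0.8691 = 2.26 kg/m³.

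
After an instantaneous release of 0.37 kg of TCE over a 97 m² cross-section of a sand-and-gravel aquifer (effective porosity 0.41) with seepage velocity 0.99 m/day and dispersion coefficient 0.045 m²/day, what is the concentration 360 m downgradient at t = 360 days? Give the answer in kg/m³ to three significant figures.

0.000534 kg/m³

For an instantaneous plane source, C(x,t) = M/(n_e·A·√(4πDt)) · exp(−(x−vt)²/(4Dt)), with n_e·A the pore (flow) area.
Plume center vt = 0.99 × 360 = 356.4 m, so the well at 360 m is 3.6 m downgradient of the peak.
√(4πDt) = 14.27 m, giving peak height M/(n_e·A·√(4πDt)) = 0.37/(0.41 × 97 × 14.27) = 0.0006520 kg/m³.
(x−vt)²/(4Dt) = (3.6)²/(4 × 0.045 × 360) = 0.2000; exp(−0.2000) = 0.8187.
C = 0.0006520 × 0.8187 = 0.000534 kg/m³.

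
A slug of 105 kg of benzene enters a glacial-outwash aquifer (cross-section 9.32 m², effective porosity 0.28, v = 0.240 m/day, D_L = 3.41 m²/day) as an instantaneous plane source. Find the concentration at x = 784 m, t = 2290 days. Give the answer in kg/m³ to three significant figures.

For an instantaneous plane source, C(x,t) = M/(n_e·A·√(4πDt)) · exp(−(x−vt)²/(4Dt)), with n_e·A the pore (flow) area.
Plume center vt = 0.240 × 2290 = 549.6 m, so the well at 784 m is 234.4 m downgradient of the peak.
√(4πDt) = 313.3 m, giving peak height M/(n_e·A·√(4πDt)) = 105/(0.28 × 9.32 × 313.3) = 0.1284 kg/m³.
(x−vt)²/(4Dt) = (234.4)²/(4 × 3.41 × 2290) = 1.759; exp(−1.759) = 0.1722.
C = 0.1284 × 0.1722 = 0.0221 kg/m³.

0.0221 kg/m³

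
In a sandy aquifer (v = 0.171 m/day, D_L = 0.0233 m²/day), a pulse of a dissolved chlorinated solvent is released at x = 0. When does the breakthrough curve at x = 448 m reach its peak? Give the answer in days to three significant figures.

2620 days

For the 1D instantaneous-source solution, setting ∂C/∂t = 0 at fixed x gives v²t² + 2Dt − x² = 0, so t = (√(D² + v²x²) − D)/v².
√(D² + v²x²) = √(0.0233² + 0.171² × 448²) = 76.61; v² = 0.029241.
t = (76.61 − 0.0233)/0.029241 = 2620 days (vs. the pure-advection estimate x/v = 2620 d).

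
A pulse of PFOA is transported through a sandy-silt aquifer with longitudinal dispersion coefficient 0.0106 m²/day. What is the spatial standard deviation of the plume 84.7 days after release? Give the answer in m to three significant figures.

Dispersive spreading gives a Gaussian with σ² = 2Dt; advection only shifts the center.
σ = √(2 × 0.0106 × 84.7) = 1.34 m.

1.34 m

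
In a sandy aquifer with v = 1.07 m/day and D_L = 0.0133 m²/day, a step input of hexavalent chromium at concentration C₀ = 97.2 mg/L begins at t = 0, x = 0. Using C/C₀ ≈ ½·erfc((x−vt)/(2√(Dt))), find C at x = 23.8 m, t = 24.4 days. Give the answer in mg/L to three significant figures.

97.0 mg/L

For a continuous step input, C/C₀ ≈ ½·erfc((x−vt)/(2√(Dt))).
vt = 1.07 × 24.4 = 26.108 m and 2√(Dt) = 2√(0.0133 × 24.4) = 1.139 m.
Argument (x−vt)/(2√(Dt)) = (23.8 − 26.108)/1.139 = -2.026; ½·erfc(-2.026) = 0.9979.
C = 97.2 × 0.9979 = 97.0 mg/L.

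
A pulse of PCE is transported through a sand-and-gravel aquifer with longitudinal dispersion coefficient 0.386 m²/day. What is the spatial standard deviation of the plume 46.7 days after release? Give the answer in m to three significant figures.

Dispersive spreading gives a Gaussian with σ² = 2Dt; advection only shifts the center.
σ = √(2 × 0.386 × 46.7) = 6.00 m.

6.00 m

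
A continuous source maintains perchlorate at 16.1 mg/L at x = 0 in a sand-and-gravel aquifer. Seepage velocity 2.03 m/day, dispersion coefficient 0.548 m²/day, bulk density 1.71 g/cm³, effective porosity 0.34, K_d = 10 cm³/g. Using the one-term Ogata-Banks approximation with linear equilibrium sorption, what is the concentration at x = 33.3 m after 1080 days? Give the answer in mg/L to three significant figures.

Retardation factor R = 1 + ρ_b·K_d/n = 1 + 1.71 × 10/0.34 = 51.29.
Sorption retards both mechanisms: v_R = v/R = 0.03958 m/day, D_R = D/R = 0.01068 m²/day.
v_R·t = 0.03958 × 1080 = 42.7464 m; 2√(D_R t) = 6.792 m; argument = (33.3 − 42.7464)/6.792 = -1.391.
C = C₀ × ½·erfc(-1.391) = 16.1 × 0.9754 = 15.7 mg/L.

15.7 mg/L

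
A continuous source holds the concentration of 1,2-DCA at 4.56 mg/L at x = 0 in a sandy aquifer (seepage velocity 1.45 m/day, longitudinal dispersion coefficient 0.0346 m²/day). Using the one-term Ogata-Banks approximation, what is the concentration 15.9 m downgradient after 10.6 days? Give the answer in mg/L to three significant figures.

For a continuous step input, C/C₀ ≈ ½·erfc((x−vt)/(2√(Dt))).
vt = 1.45 × 10.6 = 15.37 m and 2√(Dt) = 2√(0.0346 × 10.6) = 1.211 m.
Argument (x−vt)/(2√(Dt)) = (15.9 − 15.37)/1.211 = 0.4377; ½·erfc(0.4377) = 0.2680.
C = 4.56 × 0.2680 = 1.22 mg/L.

1.22 mg/L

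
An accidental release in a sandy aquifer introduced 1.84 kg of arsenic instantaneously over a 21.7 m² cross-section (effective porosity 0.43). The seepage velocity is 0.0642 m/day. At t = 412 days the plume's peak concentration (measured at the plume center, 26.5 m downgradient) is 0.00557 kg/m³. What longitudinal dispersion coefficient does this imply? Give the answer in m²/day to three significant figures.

0.242 m²/day

At the plume center C_max = M/(n_e·A·√(4πDt)), so D = M²/(4πt·(n_e·A·C_max)²).
n_e·A·C_max = 0.43 × 21.7 × 0.00557 = 0.05197 kg/m.
D = 1.84²/(4π × 412 × 0.05197²) = 0.242 m²/day.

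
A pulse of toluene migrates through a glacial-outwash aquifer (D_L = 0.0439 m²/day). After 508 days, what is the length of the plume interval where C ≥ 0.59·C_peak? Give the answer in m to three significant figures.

The plume is Gaussian with σ = √(2Dt) = √(2 × 0.0439 × 508) = 6.679 m.
C/C_peak = exp(−Δx²/(2σ²)) = 0.59 ⇒ Δx = σ·√(−2 ln 0.59) = 6.679 × 1.027 = 6.859 m.
Width = 2Δx = 13.7 m.

13.7 m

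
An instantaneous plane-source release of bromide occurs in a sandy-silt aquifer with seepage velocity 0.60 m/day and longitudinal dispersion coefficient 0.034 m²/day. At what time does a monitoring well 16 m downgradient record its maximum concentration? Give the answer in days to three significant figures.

For the 1D instantaneous-source solution, setting ∂C/∂t = 0 at fixed x gives v²t² + 2Dt − x² = 0, so t = (√(D² + v²x²) − D)/v².
√(D² + v²x²) = √(0.034² + 0.60² × 16²) = 9.600; v² = 0.36.
t = (9.600 − 0.034)/0.36 = 26.6 days (vs. the pure-advection estimate x/v = 26.7 d).

26.6 days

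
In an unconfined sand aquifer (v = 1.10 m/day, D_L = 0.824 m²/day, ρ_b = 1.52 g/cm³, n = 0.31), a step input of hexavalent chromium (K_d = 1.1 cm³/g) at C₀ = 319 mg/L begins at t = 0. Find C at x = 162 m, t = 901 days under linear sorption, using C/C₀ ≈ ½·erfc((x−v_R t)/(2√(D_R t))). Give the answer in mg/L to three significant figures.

Retardation factor R = 1 + ρ_b·K_d/n = 1 + 1.52 × 1.1/0.31 = 6.394.
Sorption retards both mechanisms: v_R = v/R = 0.1720 m/day, D_R = D/R = 0.1289 m²/day.
v_R·t = 0.1720 × 901 = 154.972 m; 2√(D_R t) = 21.55 m; argument = (162 − 154.972)/21.55 = 0.3261.
C = C₀ × ½·erfc(0.3261) = 319 × 0.3223 = 103 mg/L.

103 mg/L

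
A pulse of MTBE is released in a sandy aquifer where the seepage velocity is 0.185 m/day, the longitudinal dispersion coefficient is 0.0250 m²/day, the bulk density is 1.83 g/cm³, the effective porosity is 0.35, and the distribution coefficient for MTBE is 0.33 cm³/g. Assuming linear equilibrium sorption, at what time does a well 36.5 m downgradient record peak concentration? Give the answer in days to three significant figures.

536 days

Retardation factor R = 1 + ρ_b·K_d/n = 1 + 1.83 × 0.33/0.35 = 2.725.
Sorption retards both mechanisms: v_R = v/R = 0.06789 m/day, D_R = D/R = 0.009174 m²/day.
Peak time from v_R²t² + 2D_R t − x² = 0: t = (√(D_R² + v_R²x²) − D_R)/v_R².
√(D_R² + v_R²x²) = √(0.009174² + 0.06789² × 36.5²) = 2.478; v_R² = 0.004609.
t = (2.478 − 0.009174)/0.004609 = 536 days.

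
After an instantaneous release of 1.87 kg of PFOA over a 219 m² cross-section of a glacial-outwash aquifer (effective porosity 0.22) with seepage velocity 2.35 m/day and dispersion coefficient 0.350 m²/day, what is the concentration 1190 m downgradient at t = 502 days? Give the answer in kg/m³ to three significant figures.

0.000710 kg/m³

For an instantaneous plane source, C(x,t) = M/(n_e·A·√(4πDt)) · exp(−(x−vt)²/(4Dt)), with n_e·A the pore (flow) area.
Plume center vt = 2.35 × 502 = 1179.7 m, so the well at 1190 m is 10.3 m downgradient of the peak.
√(4πDt) = 46.99 m, giving peak height M/(n_e·A·√(4πDt)) = 1.87/(0.22 × 219 × 46.99) = 0.0008260 kg/m³.
(x−vt)²/(4Dt) = (10.3)²/(4 × 0.350 × 502) = 0.1510; exp(−0.1510) = 0.8598.
C = 0.0008260 × 0.8598 = 0.000710 kg/m³.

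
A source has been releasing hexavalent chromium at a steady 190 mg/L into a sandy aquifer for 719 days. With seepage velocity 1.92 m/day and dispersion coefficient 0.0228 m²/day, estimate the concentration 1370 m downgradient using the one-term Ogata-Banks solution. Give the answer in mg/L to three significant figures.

184 mg/L

For a continuous step input, C/C₀ ≈ ½·erfc((x−vt)/(2√(Dt))).
vt = 1.92 × 719 = 1380.48 m and 2√(Dt) = 2√(0.0228 × 719) = 8.098 m.
Argument (x−vt)/(2√(Dt)) = (1370 − 1380.48)/8.098 = -1.294; ½·erfc(-1.294) = 0.9664.
C = 190 × 0.9664 = 184 mg/L.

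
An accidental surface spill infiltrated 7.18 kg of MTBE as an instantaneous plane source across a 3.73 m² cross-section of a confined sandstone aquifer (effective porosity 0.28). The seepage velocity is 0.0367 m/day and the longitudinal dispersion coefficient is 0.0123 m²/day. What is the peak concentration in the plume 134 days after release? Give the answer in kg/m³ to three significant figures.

The peak of an instantaneous 1D plume sits at x = vt; there the Gaussian factor is 1 and C_max = M/(n_e·A·√(4πDt)), where n_e·A is the pore area the mass is dissolved in.
√(4πDt) = √(4π × 0.0123 × 134) = 4.551 m, so C_max = 7.18/(0.28 × 3.73 × 4.551) = 1.51 kg/m³.

1.51 kg/m³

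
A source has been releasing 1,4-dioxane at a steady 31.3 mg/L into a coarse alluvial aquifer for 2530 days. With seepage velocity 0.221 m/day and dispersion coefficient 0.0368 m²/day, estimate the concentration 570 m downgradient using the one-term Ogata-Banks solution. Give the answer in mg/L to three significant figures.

For a continuous step input, C/C₀ ≈ ½·erfc((x−vt)/(2√(Dt))).
vt = 0.221 × 2530 = 559.13 m and 2√(Dt) = 2√(0.0368 × 2530) = 19.30 m.
Argument (x−vt)/(2√(Dt)) = (570 − 559.13)/19.30 = 0.5632; ½·erfc(0.5632) = 0.2129.
C = 31.3 × 0.2129 = 6.66 mg/L.

6.66 mg/L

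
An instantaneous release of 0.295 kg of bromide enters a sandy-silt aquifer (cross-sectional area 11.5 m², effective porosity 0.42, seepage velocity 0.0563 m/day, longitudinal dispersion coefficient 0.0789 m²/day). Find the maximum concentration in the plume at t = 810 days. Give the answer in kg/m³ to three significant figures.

The peak of an instantaneous 1D plume sits at x = vt; there the Gaussian factor is 1 and C_max = M/(n_e·A·√(4πDt)), where n_e·A is the pore area the mass is dissolved in.
√(4πDt) = √(4π × 0.0789 × 810) = 28.34 m, so C_max = 0.295/(0.42 × 11.5 × 28.34) = 0.00216 kg/m³.

0.00216 kg/m³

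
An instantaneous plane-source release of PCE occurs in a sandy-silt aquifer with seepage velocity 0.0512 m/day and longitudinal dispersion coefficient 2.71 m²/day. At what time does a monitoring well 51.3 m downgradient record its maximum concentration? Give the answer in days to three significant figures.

406 days

For the 1D instantaneous-source solution, setting ∂C/∂t = 0 at fixed x gives v²t² + 2Dt − x² = 0, so t = (√(D² + v²x²) − D)/v².
√(D² + v²x²) = √(2.71² + 0.0512² × 51.3²) = 3.774; v² = 0.00262144.
t = (3.774 − 2.71)/0.00262144 = 406 days (vs. the pure-advection estimate x/v = 1000 d).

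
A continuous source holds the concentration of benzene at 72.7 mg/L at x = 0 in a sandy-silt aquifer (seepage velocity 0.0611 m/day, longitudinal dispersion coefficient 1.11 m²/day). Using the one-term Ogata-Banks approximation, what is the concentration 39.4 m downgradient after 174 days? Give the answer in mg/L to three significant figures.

For a continuous step input, C/C₀ ≈ ½·erfc((x−vt)/(2√(Dt))).
vt = 0.0611 × 174 = 10.6314 m and 2√(Dt) = 2√(1.11 × 174) = 27.79 m.
Argument (x−vt)/(2√(Dt)) = (39.4 − 10.6314)/27.79 = 1.035; ½·erfc(1.035) = 0.07164.
C = 72.7 × 0.07164 = 5.21 mg/L.

5.21 mg/L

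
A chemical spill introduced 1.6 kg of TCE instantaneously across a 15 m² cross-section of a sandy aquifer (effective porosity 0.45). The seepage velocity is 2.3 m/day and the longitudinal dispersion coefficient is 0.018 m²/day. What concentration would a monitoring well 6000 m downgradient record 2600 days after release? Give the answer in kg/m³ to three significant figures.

For an instantaneous plane source, C(x,t) = M/(n_e·A·√(4πDt)) · exp(−(x−vt)²/(4Dt)), with n_e·A the pore (flow) area.
Plume center vt = 2.3 × 2600 = 5980 m, so the well at 6000 m is 20 m downgradient of the peak.
√(4πDt) = 24.25 m, giving peak height M/(n_e·A·√(4πDt)) = 1.6/(0.45 × 15 × 24.25) = 0.009775 kg/m³.
(x−vt)²/(4Dt) = (20)²/(4 × 0.018 × 2600) = 2.137; exp(−2.137) = 0.1180.
C = 0.009775 × 0.1180 = 0.00115 kg/m³.

0.00115 kg/m³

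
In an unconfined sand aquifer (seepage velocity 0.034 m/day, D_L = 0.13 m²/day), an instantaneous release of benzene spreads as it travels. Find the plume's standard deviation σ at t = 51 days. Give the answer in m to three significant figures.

Dispersive spreading gives a Gaussian with σ² = 2Dt; advection only shifts the center.
σ = √(2 × 0.13 × 51) = 3.64 m.

3.64 m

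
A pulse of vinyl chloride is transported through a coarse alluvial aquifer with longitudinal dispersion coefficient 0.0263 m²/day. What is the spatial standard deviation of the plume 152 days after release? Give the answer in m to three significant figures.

Dispersive spreading gives a Gaussian with σ² = 2Dt; advection only shifts the center.
σ = √(2 × 0.0263 × 152) = 2.83 m.

2.83 m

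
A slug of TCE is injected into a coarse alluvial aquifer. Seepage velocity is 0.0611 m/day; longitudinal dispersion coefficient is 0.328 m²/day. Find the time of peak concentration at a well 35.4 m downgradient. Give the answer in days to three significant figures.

For the 1D instantaneous-source solution, setting ∂C/∂t = 0 at fixed x gives v²t² + 2Dt − x² = 0, so t = (√(D² + v²x²) − D)/v².
√(D² + v²x²) = √(0.328² + 0.0611² × 35.4²) = 2.188; v² = 0.00373321.
t = (2.188 − 0.328)/0.00373321 = 498 days (vs. the pure-advection estimate x/v = 579 d).

498 days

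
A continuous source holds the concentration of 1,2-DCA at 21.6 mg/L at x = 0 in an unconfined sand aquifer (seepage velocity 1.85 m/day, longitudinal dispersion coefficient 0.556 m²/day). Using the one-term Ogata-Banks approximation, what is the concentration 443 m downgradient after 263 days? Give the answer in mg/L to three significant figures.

21.5 mg/L

For a continuous step input, C/C₀ ≈ ½·erfc((x−vt)/(2√(Dt))).
vt = 1.85 × 263 = 486.55 m and 2√(Dt) = 2√(0.556 × 263) = 24.18 m.
Argument (x−vt)/(2√(Dt)) = (443 − 486.55)/24.18 = -1.801; ½·erfc(-1.801) = 0.9946.
C = 21.6 × 0.9946 = 21.5 mg/L.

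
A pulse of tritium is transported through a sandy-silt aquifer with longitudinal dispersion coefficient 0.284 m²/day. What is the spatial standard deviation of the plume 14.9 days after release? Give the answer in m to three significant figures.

Dispersive spreading gives a Gaussian with σ² = 2Dt; advection only shifts the center.
σ = √(2 × 0.284 × 14.9) = 2.91 m.

2.91 m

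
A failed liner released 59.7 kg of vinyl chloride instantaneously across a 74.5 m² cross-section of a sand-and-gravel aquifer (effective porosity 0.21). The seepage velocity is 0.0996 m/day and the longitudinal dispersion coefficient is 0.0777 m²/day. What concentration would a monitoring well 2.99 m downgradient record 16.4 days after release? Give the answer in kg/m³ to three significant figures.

For an instantaneous plane source, C(x,t) = M/(n_e·A·√(4πDt)) · exp(−(x−vt)²/(4Dt)), with n_e·A the pore (flow) area.
Plume center vt = 0.0996 × 16.4 = 1.63344 m, so the well at 2.99 m is 1.35656 m downgradient of the peak.
√(4πDt) = 4.002 m, giving peak height M/(n_e·A·√(4πDt)) = 59.7/(0.21 × 74.5 × 4.002) = 0.9535 kg/m³.
(x−vt)²/(4Dt) = (1.35656)²/(4 × 0.0777 × 16.4) = 0.3610; exp(−0.3610) = 0.6970.
C = 0.9535 × 0.6970 = 0.665 kg/m³.

0.665 kg/m³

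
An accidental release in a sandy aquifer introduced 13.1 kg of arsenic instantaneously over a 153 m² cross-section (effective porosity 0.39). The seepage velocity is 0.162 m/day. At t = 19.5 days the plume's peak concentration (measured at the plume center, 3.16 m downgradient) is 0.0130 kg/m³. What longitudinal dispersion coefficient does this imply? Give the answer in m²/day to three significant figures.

At the plume center C_max = M/(n_e·A·√(4πDt)), so D = M²/(4πt·(n_e·A·C_max)²).
n_e·A·C_max = 0.39 × 153 × 0.0130 = 0.7757 kg/m.
D = 13.1²/(4π × 19.5 × 0.7757²) = 1.16 m²/day.

1.16 m²/day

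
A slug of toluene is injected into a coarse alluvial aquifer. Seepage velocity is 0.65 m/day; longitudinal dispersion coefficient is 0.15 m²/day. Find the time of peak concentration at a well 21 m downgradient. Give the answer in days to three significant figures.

For the 1D instantaneous-source solution, setting ∂C/∂t = 0 at fixed x gives v²t² + 2Dt − x² = 0, so t = (√(D² + v²x²) − D)/v².
√(D² + v²x²) = √(0.15² + 0.65² × 21²) = 13.65; v² = 0.4225.
t = (13.65 − 0.15)/0.4225 = 32.0 days (vs. the pure-advection estimate x/v = 32.3 d).

32.0 days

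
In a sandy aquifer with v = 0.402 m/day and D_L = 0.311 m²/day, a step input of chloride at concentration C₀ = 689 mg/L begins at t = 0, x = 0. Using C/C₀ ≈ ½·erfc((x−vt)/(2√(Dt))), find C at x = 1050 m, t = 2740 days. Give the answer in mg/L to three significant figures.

616 mg/L

For a continuous step input, C/C₀ ≈ ½·erfc((x−vt)/(2√(Dt))).
vt = 0.402 × 2740 = 1101.48 m and 2√(Dt) = 2√(0.311 × 2740) = 58.38 m.
Argument (x−vt)/(2√(Dt)) = (1050 − 1101.48)/58.38 = -0.8818; ½·erfc(-0.8818) = 0.8938.
C = 689 × 0.8938 = 616 mg/L.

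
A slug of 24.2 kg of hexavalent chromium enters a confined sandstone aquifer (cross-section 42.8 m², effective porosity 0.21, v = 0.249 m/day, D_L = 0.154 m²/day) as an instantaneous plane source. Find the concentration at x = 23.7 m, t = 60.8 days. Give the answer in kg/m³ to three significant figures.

For an instantaneous plane source, C(x,t) = M/(n_e·A·√(4πDt)) · exp(−(x−vt)²/(4Dt)), with n_e·A the pore (flow) area.
Plume center vt = 0.249 × 60.8 = 15.1392 m, so the well at 23.7 m is 8.5608 m downgradient of the peak.
√(4πDt) = 10.85 m, giving peak height M/(n_e·A·√(4πDt)) = 24.2/(0.21 × 42.8 × 10.85) = 0.2482 kg/m³.
(x−vt)²/(4Dt) = (8.5608)²/(4 × 0.154 × 60.8) = 1.957; exp(−1.957) = 0.1413.
C = 0.2482 × 0.1413 = 0.0351 kg/m³.

0.0351 kg/m³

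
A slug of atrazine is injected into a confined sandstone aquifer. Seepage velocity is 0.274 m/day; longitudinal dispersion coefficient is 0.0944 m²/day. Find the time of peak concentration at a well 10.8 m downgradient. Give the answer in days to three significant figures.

38.2 days

For the 1D instantaneous-source solution, setting ∂C/∂t = 0 at fixed x gives v²t² + 2Dt − x² = 0, so t = (√(D² + v²x²) − D)/v².
√(D² + v²x²) = √(0.0944² + 0.274² × 10.8²) = 2.961; v² = 0.075076.
t = (2.961 − 0.0944)/0.075076 = 38.2 days (vs. the pure-advection estimate x/v = 39.4 d).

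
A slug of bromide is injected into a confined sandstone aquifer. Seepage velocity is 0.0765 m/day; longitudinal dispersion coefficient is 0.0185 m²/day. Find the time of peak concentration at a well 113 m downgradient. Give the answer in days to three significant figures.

1470 days

For the 1D instantaneous-source solution, setting ∂C/∂t = 0 at fixed x gives v²t² + 2Dt − x² = 0, so t = (√(D² + v²x²) − D)/v².
√(D² + v²x²) = √(0.0185² + 0.0765² × 113²) = 8.645; v² = 0.00585225.
t = (8.645 − 0.0185)/0.00585225 = 1470 days (vs. the pure-advection estimate x/v = 1480 d).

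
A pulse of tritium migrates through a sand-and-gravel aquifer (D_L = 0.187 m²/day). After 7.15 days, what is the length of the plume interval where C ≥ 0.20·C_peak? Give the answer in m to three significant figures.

The plume is Gaussian with σ = √(2Dt) = √(2 × 0.187 × 7.15) = 1.635 m.
C/C_peak = exp(−Δx²/(2σ²)) = 0.20 ⇒ Δx = σ·√(−2 ln 0.20) = 1.635 × 1.794 = 2.933 m.
Width = 2Δx = 5.87 m.

5.87 m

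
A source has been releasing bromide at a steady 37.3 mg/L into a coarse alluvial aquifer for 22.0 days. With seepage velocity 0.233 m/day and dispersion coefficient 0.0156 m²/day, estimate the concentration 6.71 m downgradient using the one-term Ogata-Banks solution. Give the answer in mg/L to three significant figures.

For a continuous step input, C/C₀ ≈ ½·erfc((x−vt)/(2√(Dt))).
vt = 0.233 × 22.0 = 5.126 m and 2√(Dt) = 2√(0.0156 × 22.0) = 1.172 m.
Argument (x−vt)/(2√(Dt)) = (6.71 − 5.126)/1.172 = 1.352; ½·erfc(1.352) = 0.02794.
C = 37.3 × 0.02794 = 1.04 mg/L.

1.04 mg/L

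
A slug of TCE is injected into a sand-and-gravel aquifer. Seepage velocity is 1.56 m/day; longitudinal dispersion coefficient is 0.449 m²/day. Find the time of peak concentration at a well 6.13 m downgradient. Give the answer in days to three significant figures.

For the 1D instantaneous-source solution, setting ∂C/∂t = 0 at fixed x gives v²t² + 2Dt − x² = 0, so t = (√(D² + v²x²) − D)/v².
√(D² + v²x²) = √(0.449² + 1.56² × 6.13²) = 9.573; v² = 2.4336.
t = (9.573 − 0.449)/2.4336 = 3.75 days (vs. the pure-advection estimate x/v = 3.93 d).

3.75 days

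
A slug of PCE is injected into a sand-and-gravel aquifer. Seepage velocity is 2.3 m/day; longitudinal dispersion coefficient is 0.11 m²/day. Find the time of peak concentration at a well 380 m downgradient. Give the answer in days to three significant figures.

165 days

For the 1D instantaneous-source solution, setting ∂C/∂t = 0 at fixed x gives v²t² + 2Dt − x² = 0, so t = (√(D² + v²x²) − D)/v².
√(D² + v²x²) = √(0.11² + 2.3² × 380²) = 874.0; v² = 5.29.
t = (874.0 − 0.11)/5.29 = 165 days (vs. the pure-advection estimate x/v = 165 d).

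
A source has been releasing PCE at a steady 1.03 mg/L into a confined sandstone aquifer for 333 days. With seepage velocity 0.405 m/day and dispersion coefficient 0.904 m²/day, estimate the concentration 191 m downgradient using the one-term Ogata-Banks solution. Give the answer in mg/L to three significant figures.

For a continuous step input, C/C₀ ≈ ½·erfc((x−vt)/(2√(Dt))).
vt = 0.405 × 333 = 134.865 m and 2√(Dt) = 2√(0.904 × 333) = 34.70 m.
Argument (x−vt)/(2√(Dt)) = (191 − 134.865)/34.70 = 1.618; ½·erfc(1.618) = 0.01106.
C = 1.03 × 0.01106 = 0.0114 mg/L.

0.0114 mg/L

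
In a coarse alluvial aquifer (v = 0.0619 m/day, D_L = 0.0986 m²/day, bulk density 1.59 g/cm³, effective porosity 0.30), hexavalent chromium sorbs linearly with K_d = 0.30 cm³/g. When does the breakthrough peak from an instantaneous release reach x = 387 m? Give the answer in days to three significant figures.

Retardation factor R = 1 + ρ_b·K_d/n = 1 + 1.59 × 0.30/0.30 = 2.590.
Sorption retards both mechanisms: v_R = v/R = 0.02390 m/day, D_R = D/R = 0.03807 m²/day.
Peak time from v_R²t² + 2D_R t − x² = 0: t = (√(D_R² + v_R²x²) − D_R)/v_R².
√(D_R² + v_R²x²) = √(0.03807² + 0.02390² × 387²) = 9.249; v_R² = 0.0005712.
t = (9.249 − 0.03807)/0.0005712 = 16100 days.

16100 days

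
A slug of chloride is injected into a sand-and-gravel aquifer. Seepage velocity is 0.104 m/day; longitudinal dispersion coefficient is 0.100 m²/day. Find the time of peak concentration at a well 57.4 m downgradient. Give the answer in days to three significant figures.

For the 1D instantaneous-source solution, setting ∂C/∂t = 0 at fixed x gives v²t² + 2Dt − x² = 0, so t = (√(D² + v²x²) − D)/v².
√(D² + v²x²) = √(0.100² + 0.104² × 57.4²) = 5.970; v² = 0.010816.
t = (5.970 − 0.100)/0.010816 = 543 days (vs. the pure-advection estimate x/v = 552 d).

543 days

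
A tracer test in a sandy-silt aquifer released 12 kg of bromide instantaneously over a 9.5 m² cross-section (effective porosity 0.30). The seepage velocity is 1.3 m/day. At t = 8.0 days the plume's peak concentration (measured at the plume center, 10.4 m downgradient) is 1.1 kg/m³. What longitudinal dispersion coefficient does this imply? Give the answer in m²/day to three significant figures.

0.146 m²/day

At the plume center C_max = M/(n_e·A·√(4πDt)), so D = M²/(4πt·(n_e·A·C_max)²).
n_e·A·C_max = 0.30 × 9.5 × 1.1 = 3.135 kg/m.
D = 12²/(4π × 8.0 × 3.135²) = 0.146 m²/day.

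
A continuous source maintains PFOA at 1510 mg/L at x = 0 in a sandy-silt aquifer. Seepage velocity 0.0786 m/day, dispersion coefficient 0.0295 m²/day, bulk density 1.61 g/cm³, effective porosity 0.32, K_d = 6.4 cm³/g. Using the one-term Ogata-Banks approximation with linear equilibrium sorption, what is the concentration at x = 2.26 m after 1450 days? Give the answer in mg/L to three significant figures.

1160 mg/L

Retardation factor R = 1 + ρ_b·K_d/n = 1 + 1.61 × 6.4/0.32 = 33.20.
Sorption retards both mechanisms: v_R = v/R = 0.002367 m/day, D_R = D/R = 0.0008886 m²/day.
v_R·t = 0.002367 × 1450 = 3.43215 m; 2√(D_R t) = 2.270 m; argument = (2.26 − 3.43215)/2.270 = -0.5164.
C = C₀ × ½·erfc(-0.5164) = 1510 × 0.7674 = 1160 mg/L.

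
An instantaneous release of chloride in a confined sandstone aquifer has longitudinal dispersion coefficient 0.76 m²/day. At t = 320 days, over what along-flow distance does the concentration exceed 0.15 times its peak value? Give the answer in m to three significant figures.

The plume is Gaussian with σ = √(2Dt) = √(2 × 0.76 × 320) = 22.05 m.
C/C_peak = exp(−Δx²/(2σ²)) = 0.15 ⇒ Δx = σ·√(−2 ln 0.15) = 22.05 × 1.948 = 42.95 m.
Width = 2Δx = 85.9 m.

85.9 m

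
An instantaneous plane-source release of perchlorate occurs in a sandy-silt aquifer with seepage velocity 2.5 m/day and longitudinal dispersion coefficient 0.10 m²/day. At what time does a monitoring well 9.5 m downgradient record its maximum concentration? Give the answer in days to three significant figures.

3.78 days

For the 1D instantaneous-source solution, setting ∂C/∂t = 0 at fixed x gives v²t² + 2Dt − x² = 0, so t = (√(D² + v²x²) − D)/v².
√(D² + v²x²) = √(0.10² + 2.5² × 9.5²) = 23.75; v² = 6.25.
t = (23.75 − 0.10)/6.25 = 3.78 days (vs. the pure-advection estimate x/v = 3.80 d).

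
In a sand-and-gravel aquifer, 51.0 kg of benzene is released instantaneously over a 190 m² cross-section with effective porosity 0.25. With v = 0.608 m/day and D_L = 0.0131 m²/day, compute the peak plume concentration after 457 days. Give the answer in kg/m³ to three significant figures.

The peak of an instantaneous 1D plume sits at x = vt; there the Gaussian factor is 1 and C_max = M/(n_e·A·√(4πDt)), where n_e·A is the pore area the mass is dissolved in.
√(4πDt) = √(4π × 0.0131 × 457) = 8.674 m, so C_max = 51.0/(0.25 × 190 × 8.674) = 0.124 kg/m³.

0.124 kg/m³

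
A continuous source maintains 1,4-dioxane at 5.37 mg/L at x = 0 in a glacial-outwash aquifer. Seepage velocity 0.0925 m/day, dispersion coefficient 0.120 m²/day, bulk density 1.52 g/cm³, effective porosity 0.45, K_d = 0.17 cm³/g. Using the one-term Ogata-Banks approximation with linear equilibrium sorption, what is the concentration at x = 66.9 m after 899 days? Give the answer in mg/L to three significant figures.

0.616 mg/L

Retardation factor R = 1 + ρ_b·K_d/n = 1 + 1.52 × 0.17/0.45 = 1.574.
Sorption retards both mechanisms: v_R = v/R = 0.05877 m/day, D_R = D/R = 0.07624 m²/day.
v_R·t = 0.05877 × 899 = 52.83423 m; 2√(D_R t) = 16.56 m; argument = (66.9 − 52.83423)/16.56 = 0.8494.
C = C₀ × ½·erfc(0.8494) = 5.37 × 0.1148 = 0.616 mg/L.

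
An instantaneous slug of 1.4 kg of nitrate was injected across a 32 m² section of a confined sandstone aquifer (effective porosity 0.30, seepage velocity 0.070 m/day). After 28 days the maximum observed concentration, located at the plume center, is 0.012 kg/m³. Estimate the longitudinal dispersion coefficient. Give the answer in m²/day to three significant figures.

At the plume center C_max = M/(n_e·A·√(4πDt)), so D = M²/(4πt·(n_e·A·C_max)²).
n_e·A·C_max = 0.30 × 32 × 0.012 = 0.1152 kg/m.
D = 1.4²/(4π × 28 × 0.1152²) = 0.420 m²/day.

0.420 m²/day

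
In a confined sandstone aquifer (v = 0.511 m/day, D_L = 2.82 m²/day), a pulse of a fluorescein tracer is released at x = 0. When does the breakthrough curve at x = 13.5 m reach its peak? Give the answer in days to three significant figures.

17.7 days

For the 1D instantaneous-source solution, setting ∂C/∂t = 0 at fixed x gives v²t² + 2Dt − x² = 0, so t = (√(D² + v²x²) − D)/v².
√(D² + v²x²) = √(2.82² + 0.511² × 13.5²) = 7.453; v² = 0.261121.
t = (7.453 − 2.82)/0.261121 = 17.7 days (vs. the pure-advection estimate x/v = 26.4 d).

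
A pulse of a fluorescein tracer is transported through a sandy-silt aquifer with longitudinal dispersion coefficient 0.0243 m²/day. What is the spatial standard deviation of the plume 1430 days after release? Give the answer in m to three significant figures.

8.34 m

Dispersive spreading gives a Gaussian with σ² = 2Dt; advection only shifts the center.
σ = √(2 × 0.0243 × 1430) = 8.34 m.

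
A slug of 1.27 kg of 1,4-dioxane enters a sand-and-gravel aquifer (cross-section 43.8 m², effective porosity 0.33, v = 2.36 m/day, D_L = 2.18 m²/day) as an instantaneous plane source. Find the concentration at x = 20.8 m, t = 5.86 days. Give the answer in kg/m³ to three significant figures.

For an instantaneous plane source, C(x,t) = M/(n_e·A·√(4πDt)) · exp(−(x−vt)²/(4Dt)), with n_e·A the pore (flow) area.
Plume center vt = 2.36 × 5.86 = 13.8296 m, so the well at 20.8 m is 6.9704 m downgradient of the peak.
√(4πDt) = 12.67 m, giving peak height M/(n_e·A·√(4πDt)) = 1.27/(0.33 × 43.8 × 12.67) = 0.006935 kg/m³.
(x−vt)²/(4Dt) = (6.9704)²/(4 × 2.18 × 5.86) = 0.9508; exp(−0.9508) = 0.3864.
C = 0.006935 × 0.3864 = 0.00268 kg/m³.

0.00268 kg/m³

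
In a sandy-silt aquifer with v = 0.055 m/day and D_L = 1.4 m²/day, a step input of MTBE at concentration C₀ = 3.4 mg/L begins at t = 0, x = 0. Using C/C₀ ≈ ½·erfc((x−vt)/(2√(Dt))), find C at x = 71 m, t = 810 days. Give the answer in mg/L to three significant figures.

For a continuous step input, C/C₀ ≈ ½·erfc((x−vt)/(2√(Dt))).
vt = 0.055 × 810 = 44.55 m and 2√(Dt) = 2√(1.4 × 810) = 67.35 m.
Argument (x−vt)/(2√(Dt)) = (71 − 44.55)/67.35 = 0.3927; ½·erfc(0.3927) = 0.2893.
C = 3.4 × 0.2893 = 0.984 mg/L.

0.984 mg/L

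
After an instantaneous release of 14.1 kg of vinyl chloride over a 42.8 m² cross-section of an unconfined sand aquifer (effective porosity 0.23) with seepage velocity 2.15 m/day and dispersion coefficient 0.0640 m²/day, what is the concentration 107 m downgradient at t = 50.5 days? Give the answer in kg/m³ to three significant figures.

0.186 kg/m³

For an instantaneous plane source, C(x,t) = M/(n_e·A·√(4πDt)) · exp(−(x−vt)²/(4Dt)), with n_e·A the pore (flow) area.
Plume center vt = 2.15 × 50.5 = 108.575 m, so the well at 107 m is 1.575 m upgradient of the peak.
√(4πDt) = 6.373 m, giving peak height M/(n_e·A·√(4πDt)) = 14.1/(0.23 × 42.8 × 6.373) = 0.2248 kg/m³.
(x−vt)²/(4Dt) = (-1.575)²/(4 × 0.0640 × 50.5) = 0.1919; exp(−0.1919) = 0.8254.
C = 0.2248 × 0.8254 = 0.186 kg/m³.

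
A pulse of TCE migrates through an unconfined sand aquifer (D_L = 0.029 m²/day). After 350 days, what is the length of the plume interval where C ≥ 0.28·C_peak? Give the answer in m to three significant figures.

14.4 m

The plume is Gaussian with σ = √(2Dt) = √(2 × 0.029 × 350) = 4.506 m.
C/C_peak = exp(−Δx²/(2σ²)) = 0.28 ⇒ Δx = σ·√(−2 ln 0.28) = 4.506 × 1.596 = 7.192 m.
Width = 2Δx = 14.4 m.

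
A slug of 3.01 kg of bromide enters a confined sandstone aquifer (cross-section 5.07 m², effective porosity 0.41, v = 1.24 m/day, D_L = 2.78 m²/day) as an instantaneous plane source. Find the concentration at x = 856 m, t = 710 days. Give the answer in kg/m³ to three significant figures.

0.00853 kg/m³

For an instantaneous plane source, C(x,t) = M/(n_e·A·√(4πDt)) · exp(−(x−vt)²/(4Dt)), with n_e·A the pore (flow) area.
Plume center vt = 1.24 × 710 = 880.4 m, so the well at 856 m is 24.4 m upgradient of the peak.
√(4πDt) = 157.5 m, giving peak height M/(n_e·A·√(4πDt)) = 3.01/(0.41 × 5.07 × 157.5) = 0.009194 kg/m³.
(x−vt)²/(4Dt) = (-24.4)²/(4 × 2.78 × 710) = 0.07541; exp(−0.07541) = 0.9274.
C = 0.009194 × 0.9274 = 0.00853 kg/m³.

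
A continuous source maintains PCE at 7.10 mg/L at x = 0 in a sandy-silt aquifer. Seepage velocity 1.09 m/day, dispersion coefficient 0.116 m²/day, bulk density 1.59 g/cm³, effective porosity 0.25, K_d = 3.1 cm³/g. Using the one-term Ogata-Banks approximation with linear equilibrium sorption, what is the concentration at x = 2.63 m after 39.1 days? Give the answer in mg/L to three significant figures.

1.37 mg/L

Retardation factor R = 1 + ρ_b·K_d/n = 1 + 1.59 × 3.1/0.25 = 20.72.
Sorption retards both mechanisms: v_R = v/R = 0.05261 m/day, D_R = D/R = 0.005598 m²/day.
v_R·t = 0.05261 × 39.1 = 2.057051 m; 2√(D_R t) = 0.9357 m; argument = (2.63 − 2.057051)/0.9357 = 0.6123.
C = C₀ × ½·erfc(0.6123) = 7.10 × 0.1933 = 1.37 mg/L.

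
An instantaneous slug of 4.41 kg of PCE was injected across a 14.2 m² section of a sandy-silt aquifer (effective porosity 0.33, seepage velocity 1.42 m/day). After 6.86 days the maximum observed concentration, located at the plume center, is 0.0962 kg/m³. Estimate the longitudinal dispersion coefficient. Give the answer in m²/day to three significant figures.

At the plume center C_max = M/(n_e·A·√(4πDt)), so D = M²/(4πt·(n_e·A·C_max)²).
n_e·A·C_max = 0.33 × 14.2 × 0.0962 = 0.4508 kg/m.
D = 4.41²/(4π × 6.86 × 0.4508²) = 1.11 m²/day.

1.11 m²/day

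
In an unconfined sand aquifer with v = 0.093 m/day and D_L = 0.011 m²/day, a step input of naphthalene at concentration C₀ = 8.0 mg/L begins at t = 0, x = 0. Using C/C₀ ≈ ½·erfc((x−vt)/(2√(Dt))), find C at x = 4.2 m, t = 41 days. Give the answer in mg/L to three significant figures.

For a continuous step input, C/C₀ ≈ ½·erfc((x−vt)/(2√(Dt))).
vt = 0.093 × 41 = 3.813 m and 2√(Dt) = 2√(0.011 × 41) = 1.343 m.
Argument (x−vt)/(2√(Dt)) = (4.2 − 3.813)/1.343 = 0.2882; ½·erfc(0.2882) = 0.3418.
C = 8.0 × 0.3418 = 2.73 mg/L.

2.73 mg/L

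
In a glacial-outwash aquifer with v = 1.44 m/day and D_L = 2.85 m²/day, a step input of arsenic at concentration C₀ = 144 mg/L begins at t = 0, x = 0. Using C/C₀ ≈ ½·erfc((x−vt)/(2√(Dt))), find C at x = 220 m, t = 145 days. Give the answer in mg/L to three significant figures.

For a continuous step input, C/C₀ ≈ ½·erfc((x−vt)/(2√(Dt))).
vt = 1.44 × 145 = 208.8 m and 2√(Dt) = 2√(2.85 × 145) = 40.66 m.
Argument (x−vt)/(2√(Dt)) = (220 − 208.8)/40.66 = 0.2755; ½·erfc(0.2755) = 0.3484.
C = 144 × 0.3484 = 50.2 mg/L.

50.2 mg/L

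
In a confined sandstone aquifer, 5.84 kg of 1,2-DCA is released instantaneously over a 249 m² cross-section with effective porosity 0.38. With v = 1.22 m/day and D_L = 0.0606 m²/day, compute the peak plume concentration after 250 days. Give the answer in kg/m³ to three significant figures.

0.00447 kg/m³

The peak of an instantaneous 1D plume sits at x = vt; there the Gaussian factor is 1 and C_max = M/(n_e·A·√(4πDt)), where n_e·A is the pore area the mass is dissolved in.
√(4πDt) = √(4π × 0.0606 × 250) = 13.80 m, so C_max = 5.84/(0.38 × 249 × 13.80) = 0.00447 kg/m³.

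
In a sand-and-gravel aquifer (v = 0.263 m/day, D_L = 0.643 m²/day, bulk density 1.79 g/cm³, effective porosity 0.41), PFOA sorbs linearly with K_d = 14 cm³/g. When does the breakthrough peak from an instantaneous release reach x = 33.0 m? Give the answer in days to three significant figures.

7240 days

Retardation factor R = 1 + ρ_b·K_d/n = 1 + 1.79 × 14/0.41 = 62.12.
Sorption retards both mechanisms: v_R = v/R = 0.004234 m/day, D_R = D/R = 0.01035 m²/day.
Peak time from v_R²t² + 2D_R t − x² = 0: t = (√(D_R² + v_R²x²) − D_R)/v_R².
√(D_R² + v_R²x²) = √(0.01035² + 0.004234² × 33.0²) = 0.1401; v_R² = 1.793e-05.
t = (0.1401 − 0.01035)/1.793e-05 = 7240 days.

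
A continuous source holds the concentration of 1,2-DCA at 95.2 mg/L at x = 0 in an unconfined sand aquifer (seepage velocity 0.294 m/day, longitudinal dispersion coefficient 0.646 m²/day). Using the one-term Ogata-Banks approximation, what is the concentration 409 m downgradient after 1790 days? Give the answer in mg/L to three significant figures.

94.5 mg/L

For a continuous step input, C/C₀ ≈ ½·erfc((x−vt)/(2√(Dt))).
vt = 0.294 × 1790 = 526.26 m and 2√(Dt) = 2√(0.646 × 1790) = 68.01 m.
Argument (x−vt)/(2√(Dt)) = (409 − 526.26)/68.01 = -1.724; ½·erfc(-1.724) = 0.9926.
C = 95.2 × 0.9926 = 94.5 mg/L.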